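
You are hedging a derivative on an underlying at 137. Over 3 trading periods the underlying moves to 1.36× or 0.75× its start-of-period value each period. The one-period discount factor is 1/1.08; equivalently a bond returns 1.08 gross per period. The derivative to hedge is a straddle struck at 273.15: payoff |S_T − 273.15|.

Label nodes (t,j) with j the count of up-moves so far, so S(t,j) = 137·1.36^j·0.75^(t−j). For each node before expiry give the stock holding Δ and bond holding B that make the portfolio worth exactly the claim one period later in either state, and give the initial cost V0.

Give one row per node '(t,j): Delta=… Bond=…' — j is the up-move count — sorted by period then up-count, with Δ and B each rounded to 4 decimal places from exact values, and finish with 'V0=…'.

Since d<R<u, set p* = (R−d)/(u−d) = 0.5410; price each node as the discounted p*-expectation of its children.
Payoff layer (t=3): V(3,0)=215.3531, V(3,1)=168.3450, V(3,2)=83.1036, V(3,3)=71.4675
  t=2,j=0: stock 77.0625 → up 104.8050 (V=168.3450), down 57.7969 (V=215.3531). Price 175.8542; hedge Δ=-1.0000, bond B=252.9167.
  t=2,j=1: stock 139.7400 → up 190.0464 (V=83.1036), down 104.8050 (V=168.3450). Price 113.1767; hedge Δ=-1.0000, bond B=252.9167.
  t=2,j=2: stock 253.3952 → up 344.6175 (V=71.4675), down 190.0464 (V=83.1036). Price 71.1191; hedge Δ=-0.0753, bond B=90.1947.
  t=1,j=0: stock 102.7500 → up 139.7400 (V=113.1767), down 77.0625 (V=175.8542). Price 131.4321; hedge Δ=-1.0000, bond B=234.1821.
  t=1,j=1: stock 186.3200 → up 253.3952 (V=71.1191), down 139.7400 (V=113.1767). Price 83.7261; hedge Δ=-0.3700, bond B=152.6729.
  t=0,j=0: stock 137.0000 → up 186.3200 (V=83.7261), down 102.7500 (V=131.4321). Price 97.8000; hedge Δ=-0.5709, bond B=176.0065.
Root portfolio cost Δ·137+B reproduces V0=97.8000.

(0,0): Delta=-0.5709 Bond=176.0065
(1,0): Delta=-1.0000 Bond=234.1821
(1,1): Delta=-0.3700 Bond=152.6729
(2,0): Delta=-1.0000 Bond=252.9167
(2,1): Delta=-1.0000 Bond=252.9167
(2,2): Delta=-0.0753 Bond=90.1947
V0=97.8000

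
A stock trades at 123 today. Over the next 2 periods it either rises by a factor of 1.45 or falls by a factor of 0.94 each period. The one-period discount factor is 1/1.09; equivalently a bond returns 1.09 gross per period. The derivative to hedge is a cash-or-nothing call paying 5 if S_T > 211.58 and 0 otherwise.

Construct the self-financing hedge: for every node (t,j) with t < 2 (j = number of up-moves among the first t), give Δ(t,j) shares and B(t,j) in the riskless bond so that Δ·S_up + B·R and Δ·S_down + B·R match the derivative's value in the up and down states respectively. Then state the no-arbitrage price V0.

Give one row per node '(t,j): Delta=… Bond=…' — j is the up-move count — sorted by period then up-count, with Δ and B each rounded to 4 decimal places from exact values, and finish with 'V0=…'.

No-arbitrage ⇒ martingale measure with p* = (R−d)/(u−d) = 0.2941.
Terminal values V(2,·): V(2,0)=0.0000, V(2,1)=0.0000, V(2,2)=5.0000
Node (1,0) S=115.6200: V=(p*·0.0000+(1−p*)·0.0000)/1.09=0.0000; Δ=(0.0000−0.0000)/(167.6490−108.6828)=0.0000; B=V−Δ·S=0.0000
Node (1,1) S=178.3500: V=(p*·5.0000+(1−p*)·0.0000)/1.09=1.3492; Δ=(5.0000−0.0000)/(258.6075−167.6490)=0.0550; B=V−Δ·S=-8.4548
Node (0,0) S=123.0000: V=(p*·1.3492+(1−p*)·0.0000)/1.09=0.3640; Δ=(1.3492−0.0000)/(178.3500−115.6200)=0.0215; B=V−Δ·S=-2.2814
Check: Δ(0,0)·S0 + B(0,0) = 0.3640 = V0.

(0,0): Delta=0.0215 Bond=-2.2814
(1,0): Delta=0.0000 Bond=0.0000
(1,1): Delta=0.0550 Bond=-8.4548
V0=0.3640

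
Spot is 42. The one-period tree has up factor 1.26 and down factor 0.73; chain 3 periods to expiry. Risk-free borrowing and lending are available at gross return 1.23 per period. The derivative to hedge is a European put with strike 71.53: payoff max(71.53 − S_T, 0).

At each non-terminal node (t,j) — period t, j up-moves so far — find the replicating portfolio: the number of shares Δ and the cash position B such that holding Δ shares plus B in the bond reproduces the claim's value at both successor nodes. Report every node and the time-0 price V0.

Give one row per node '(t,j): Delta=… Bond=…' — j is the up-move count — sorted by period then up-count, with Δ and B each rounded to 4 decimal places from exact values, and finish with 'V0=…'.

The replicating-portfolio and risk-neutral prices coincide; use p* = (1.23−0.73)/(1.26−0.73) = 0.9434 for the latter.
At expiry t=3: V(3,0)=55.1913, V(3,1)=43.3289, V(3,2)=22.8542, V(3,3)=0.0000
(2,0): S=22.3818. Δ = (V_up−V_dn)/(S_up−S_dn) = (43.3289−55.1913)/(28.2011−16.3387) = -1.0000. V = [p*·43.3289 + (1−p*)·55.1913]/1.23 = 35.7727. B = V − Δ·S = 58.1545.
(2,1): S=38.6316. Δ = (V_up−V_dn)/(S_up−S_dn) = (22.8542−43.3289)/(48.6758−28.2011) = -1.0000. V = [p*·22.8542 + (1−p*)·43.3289]/1.23 = 19.5229. B = V − Δ·S = 58.1545.
(2,2): S=66.6792. Δ = (V_up−V_dn)/(S_up−S_dn) = (0.0000−22.8542)/(84.0158−48.6758) = -0.6467. V = [p*·0.0000 + (1−p*)·22.8542]/1.23 = 1.0517. B = V − Δ·S = 44.1728.
(1,0): S=30.6600. Δ = (V_up−V_dn)/(S_up−S_dn) = (19.5229−35.7727)/(38.6316−22.3818) = -1.0000. V = [p*·19.5229 + (1−p*)·35.7727]/1.23 = 16.6201. B = V − Δ·S = 47.2801.
(1,1): S=52.9200. Δ = (V_up−V_dn)/(S_up−S_dn) = (1.0517−19.5229)/(66.6792−38.6316) = -0.6586. V = [p*·1.0517 + (1−p*)·19.5229]/1.23 = 1.7051. B = V − Δ·S = 36.5563.
(0,0): S=42.0000. Δ = (V_up−V_dn)/(S_up−S_dn) = (1.7051−16.6201)/(52.9200−30.6600) = -0.6700. V = [p*·1.7051 + (1−p*)·16.6201]/1.23 = 2.0726. B = V − Δ·S = 30.2141.
Check: Δ(0,0)·S0 + B(0,0) = 2.0726 = V0.

(0,0): Delta=-0.6700 Bond=30.2141
(1,0): Delta=-1.0000 Bond=47.2801
(1,1): Delta=-0.6586 Bond=36.5563
(2,0): Delta=-1.0000 Bond=58.1545
(2,1): Delta=-1.0000 Bond=58.1545
(2,2): Delta=-0.6467 Bond=44.1728
V0=2.0726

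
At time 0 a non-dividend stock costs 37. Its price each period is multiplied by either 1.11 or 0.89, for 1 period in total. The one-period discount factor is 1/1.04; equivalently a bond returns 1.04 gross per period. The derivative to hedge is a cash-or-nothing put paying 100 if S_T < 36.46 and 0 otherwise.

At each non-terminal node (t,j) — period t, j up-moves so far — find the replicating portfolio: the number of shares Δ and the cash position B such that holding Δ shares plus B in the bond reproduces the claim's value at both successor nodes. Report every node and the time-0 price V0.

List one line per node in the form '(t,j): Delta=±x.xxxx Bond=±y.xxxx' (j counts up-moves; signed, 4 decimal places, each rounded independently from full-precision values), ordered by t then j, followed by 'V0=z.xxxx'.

(0,0): Delta=-12.2850 Bond=485.1399
V0=30.5944

Since d<R<u, set p* = (R−d)/(u−d) = 0.6818; price each node as the discounted p*-expectation of its children.
Terminal values V(1,·): V(1,0)=100.0000, V(1,1)=0.0000
  t=0,j=0: stock 37.0000 → up 41.0700 (V=0.0000), down 32.9300 (V=100.0000). Price 30.5944; hedge Δ=-12.2850, bond B=485.1399.
Check: Δ(0,0)·S0 + B(0,0) = 30.5944 = V0.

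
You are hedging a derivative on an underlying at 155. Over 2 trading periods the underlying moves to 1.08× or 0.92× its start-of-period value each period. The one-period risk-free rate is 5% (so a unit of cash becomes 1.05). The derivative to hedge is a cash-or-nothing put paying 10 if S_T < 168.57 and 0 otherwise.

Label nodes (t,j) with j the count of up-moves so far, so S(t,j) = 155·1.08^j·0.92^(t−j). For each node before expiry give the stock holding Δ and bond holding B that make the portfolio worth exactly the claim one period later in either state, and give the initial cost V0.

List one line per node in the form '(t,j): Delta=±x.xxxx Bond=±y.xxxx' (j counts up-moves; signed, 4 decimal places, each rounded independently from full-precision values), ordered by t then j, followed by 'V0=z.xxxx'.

Under the risk-neutral measure, an up-move has probability p* = (R−d)/(u−d) = 0.8125 and values discount at R = 1.05.
Terminal values V(2,·): V(2,0)=10.0000, V(2,1)=10.0000, V(2,2)=0.0000
  t=1,j=0: stock 142.6000 → up 154.0080 (V=10.0000), down 131.1920 (V=10.0000). Price 9.5238; hedge Δ=0.0000, bond B=9.5238.
  t=1,j=1: stock 167.4000 → up 180.7920 (V=0.0000), down 154.0080 (V=10.0000). Price 1.7857; hedge Δ=-0.3734, bond B=64.2857.
  t=0,j=0: stock 155.0000 → up 167.4000 (V=1.7857), down 142.6000 (V=9.5238). Price 3.0825; hedge Δ=-0.3120, bond B=51.4456.
Each (Δ,B) replicates both successor values, so the strategy is self-financing and V0 is arbitrage-free.

(0,0): Delta=-0.3120 Bond=51.4456
(1,0): Delta=0.0000 Bond=9.5238
(1,1): Delta=-0.3734 Bond=64.2857
V0=3.0825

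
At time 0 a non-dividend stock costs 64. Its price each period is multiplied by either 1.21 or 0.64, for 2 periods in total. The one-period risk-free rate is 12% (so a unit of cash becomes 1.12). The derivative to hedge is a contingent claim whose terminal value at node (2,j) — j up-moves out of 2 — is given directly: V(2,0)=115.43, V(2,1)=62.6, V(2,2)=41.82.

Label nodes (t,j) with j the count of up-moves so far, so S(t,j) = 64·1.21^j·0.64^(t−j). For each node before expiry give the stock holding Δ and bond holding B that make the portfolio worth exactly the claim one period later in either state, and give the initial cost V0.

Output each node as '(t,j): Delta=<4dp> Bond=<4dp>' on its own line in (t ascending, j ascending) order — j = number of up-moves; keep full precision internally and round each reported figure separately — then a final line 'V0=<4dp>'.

(0,0): Delta=-0.6325 Bond=79.6839
(1,0): Delta=-2.2628 Bond=156.0249
(1,1): Delta=-0.4708 Bond=76.7249
V0=39.2069

Since d<R<u, set p* = (R−d)/(u−d) = 0.8421; price each node as the discounted p*-expectation of its children.
Payoff layer (t=2): V(2,0)=115.4300, V(2,1)=62.6000, V(2,2)=41.8200
  t=1,j=0: stock 40.9600 → up 49.5616 (V=62.6000), down 26.2144 (V=115.4300). Price 63.3407; hedge Δ=-2.2628, bond B=156.0249.
  t=1,j=1: stock 77.4400 → up 93.7024 (V=41.8200), down 49.5616 (V=62.6000). Price 40.2688; hedge Δ=-0.4708, bond B=76.7249.
  t=0,j=0: stock 64.0000 → up 77.4400 (V=40.2688), down 40.9600 (V=63.3407). Price 39.2069; hedge Δ=-0.6325, bond B=79.6839.
Root portfolio cost Δ·64+B reproduces V0=39.2069.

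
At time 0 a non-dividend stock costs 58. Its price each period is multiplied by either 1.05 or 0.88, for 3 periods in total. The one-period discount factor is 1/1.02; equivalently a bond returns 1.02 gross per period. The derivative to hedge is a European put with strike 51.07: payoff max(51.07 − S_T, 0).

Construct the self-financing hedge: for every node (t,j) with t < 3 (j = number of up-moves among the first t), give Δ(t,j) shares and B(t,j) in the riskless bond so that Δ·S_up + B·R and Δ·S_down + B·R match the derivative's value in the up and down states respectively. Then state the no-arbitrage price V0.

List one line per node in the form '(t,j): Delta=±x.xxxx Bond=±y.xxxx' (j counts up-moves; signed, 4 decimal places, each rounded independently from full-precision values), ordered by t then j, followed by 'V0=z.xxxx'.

Risk-neutral probability p* = (R−d)/(u−d) = (1.02−0.88)/(1.05−0.88) = 0.8235.
Terminal values V(3,·): V(3,0)=11.5446, V(3,1)=3.9090, V(3,2)=0.0000, V(3,3)=0.0000
(2,0): S=44.9152. Δ = (V_up−V_dn)/(S_up−S_dn) = (3.9090−11.5446)/(47.1610−39.5254) = -1.0000. V = [p*·3.9090 + (1−p*)·11.5446]/1.02 = 5.1534. B = V − Δ·S = 50.0686.
(2,1): S=53.5920. Δ = (V_up−V_dn)/(S_up−S_dn) = (0.0000−3.9090)/(56.2716−47.1610) = -0.4291. V = [p*·0.0000 + (1−p*)·3.9090]/1.02 = 0.6763. B = V − Δ·S = 23.6707.
(2,2): S=63.9450. Δ = (V_up−V_dn)/(S_up−S_dn) = (0.0000−0.0000)/(67.1423−56.2716) = 0.0000. V = [p*·0.0000 + (1−p*)·0.0000]/1.02 = 0.0000. B = V − Δ·S = 0.0000.
(1,0): S=51.0400. Δ = (V_up−V_dn)/(S_up−S_dn) = (0.6763−5.1534)/(53.5920−44.9152) = -0.5160. V = [p*·0.6763 + (1−p*)·5.1534]/1.02 = 1.4376. B = V − Δ·S = 27.7736.
(1,1): S=60.9000. Δ = (V_up−V_dn)/(S_up−S_dn) = (0.0000−0.6763)/(63.9450−53.5920) = -0.0653. V = [p*·0.0000 + (1−p*)·0.6763]/1.02 = 0.1170. B = V − Δ·S = 4.0953.
(0,0): S=58.0000. Δ = (V_up−V_dn)/(S_up−S_dn) = (0.1170−1.4376)/(60.9000−51.0400) = -0.1339. V = [p*·0.1170 + (1−p*)·1.4376]/1.02 = 0.3432. B = V − Δ·S = 8.1116.
Self-financing check: at every node Δ·S+B equals the discounted successor values.

(0,0): Delta=-0.1339 Bond=8.1116
(1,0): Delta=-0.5160 Bond=27.7736
(1,1): Delta=-0.0653 Bond=4.0953
(2,0): Delta=-1.0000 Bond=50.0686
(2,1): Delta=-0.4291 Bond=23.6707
(2,2): Delta=0.0000 Bond=0.0000
V0=0.3432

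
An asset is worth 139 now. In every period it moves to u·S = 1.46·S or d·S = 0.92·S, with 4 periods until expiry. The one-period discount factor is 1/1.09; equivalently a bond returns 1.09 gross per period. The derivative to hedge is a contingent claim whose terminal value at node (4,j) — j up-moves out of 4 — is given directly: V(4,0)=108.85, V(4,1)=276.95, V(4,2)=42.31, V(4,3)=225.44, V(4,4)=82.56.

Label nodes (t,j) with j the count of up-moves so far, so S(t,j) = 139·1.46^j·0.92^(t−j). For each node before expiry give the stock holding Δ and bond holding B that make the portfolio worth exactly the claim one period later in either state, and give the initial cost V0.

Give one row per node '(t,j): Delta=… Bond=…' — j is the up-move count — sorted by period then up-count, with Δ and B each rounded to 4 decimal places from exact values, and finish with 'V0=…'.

The replicating-portfolio and risk-neutral prices coincide; use p* = (1.09−0.92)/(1.46−0.92) = 0.3148 for the latter.
Terminal values V(4,·): V(4,0)=108.8500, V(4,1)=276.9500, V(4,2)=42.3100, V(4,3)=225.4400, V(4,4)=82.5600
(3,0): S=108.2376. Δ = (V_up−V_dn)/(S_up−S_dn) = (276.9500−108.8500)/(158.0269−99.5786) = 2.8760. V = [p*·276.9500 + (1−p*)·108.8500]/1.09 = 148.4132. B = V − Δ·S = -162.8831.
(3,1): S=171.7684. Δ = (V_up−V_dn)/(S_up−S_dn) = (42.3100−276.9500)/(250.7819−158.0269) = -2.5297. V = [p*·42.3100 + (1−p*)·276.9500]/1.09 = 186.3136. B = V − Δ·S = 620.8321.
(3,2): S=272.5890. Δ = (V_up−V_dn)/(S_up−S_dn) = (225.4400−42.3100)/(397.9800−250.7819) = 1.2441. V = [p*·225.4400 + (1−p*)·42.3100]/1.09 = 91.7083. B = V − Δ·S = -247.4213.
(3,3): S=432.5869. Δ = (V_up−V_dn)/(S_up−S_dn) = (82.5600−225.4400)/(631.5769−397.9800) = -0.6117. V = [p*·82.5600 + (1−p*)·225.4400]/1.09 = 165.5590. B = V − Δ·S = 430.1515.
(2,0): S=117.6496. Δ = (V_up−V_dn)/(S_up−S_dn) = (186.3136−148.4132)/(171.7684−108.2376) = 0.5966. V = [p*·186.3136 + (1−p*)·148.4132]/1.09 = 147.1053. B = V − Δ·S = 76.9193.
(2,1): S=186.7048. Δ = (V_up−V_dn)/(S_up−S_dn) = (91.7083−186.3136)/(272.5890−171.7684) = -0.9384. V = [p*·91.7083 + (1−p*)·186.3136]/1.09 = 143.6059. B = V − Δ·S = 318.8010.
(2,2): S=296.2924. Δ = (V_up−V_dn)/(S_up−S_dn) = (165.5590−91.7083)/(432.5869−272.5890) = 0.4616. V = [p*·165.5590 + (1−p*)·91.7083]/1.09 = 105.4657. B = V − Δ·S = -31.2948.
(1,0): S=127.8800. Δ = (V_up−V_dn)/(S_up−S_dn) = (143.6059−147.1053)/(186.7048−117.6496) = -0.0507. V = [p*·143.6059 + (1−p*)·147.1053]/1.09 = 133.9483. B = V − Δ·S = 140.4287.
(1,1): S=202.9400. Δ = (V_up−V_dn)/(S_up−S_dn) = (105.4657−143.6059)/(296.2924−186.7048) = -0.3480. V = [p*·105.4657 + (1−p*)·143.6059]/1.09 = 120.7329. B = V − Δ·S = 191.3630.
(0,0): S=139.0000. Δ = (V_up−V_dn)/(S_up−S_dn) = (120.7329−133.9483)/(202.9400−127.8800) = -0.1761. V = [p*·120.7329 + (1−p*)·133.9483]/1.09 = 119.0715. B = V − Δ·S = 143.5445.
Check: Δ(0,0)·S0 + B(0,0) = 119.0715 = V0.

(0,0): Delta=-0.1761 Bond=143.5445
(1,0): Delta=-0.0507 Bond=140.4287
(1,1): Delta=-0.3480 Bond=191.3630
(2,0): Delta=0.5966 Bond=76.9193
(2,1): Delta=-0.9384 Bond=318.8010
(2,2): Delta=0.4616 Bond=-31.2948
(3,0): Delta=2.8760 Bond=-162.8831
(3,1): Delta=-2.5297 Bond=620.8321
(3,2): Delta=1.2441 Bond=-247.4213
(3,3): Delta=-0.6117 Bond=430.1515
V0=119.0715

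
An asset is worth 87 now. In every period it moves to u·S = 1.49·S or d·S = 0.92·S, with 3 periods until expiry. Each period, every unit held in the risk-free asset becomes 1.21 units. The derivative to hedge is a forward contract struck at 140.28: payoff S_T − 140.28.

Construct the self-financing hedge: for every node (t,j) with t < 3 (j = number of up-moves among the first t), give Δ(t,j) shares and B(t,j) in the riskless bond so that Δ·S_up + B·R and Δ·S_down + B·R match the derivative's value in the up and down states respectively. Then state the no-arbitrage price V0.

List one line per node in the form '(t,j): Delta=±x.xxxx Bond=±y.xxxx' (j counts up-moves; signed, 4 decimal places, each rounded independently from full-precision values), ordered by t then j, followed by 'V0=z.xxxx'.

(0,0): Delta=1.0000 Bond=-79.1844
(1,0): Delta=1.0000 Bond=-95.8131
(1,1): Delta=1.0000 Bond=-95.8131
(2,0): Delta=1.0000 Bond=-115.9339
(2,1): Delta=1.0000 Bond=-115.9339
(2,2): Delta=1.0000 Bond=-115.9339
V0=7.8156

No-arbitrage ⇒ martingale measure with p* = (R−d)/(u−d) = 0.5088.
At expiry t=3: V(3,0)=-72.5341, V(3,1)=-30.5612, V(3,2)=37.4168, V(3,3)=147.5116
(2,0): S=73.6368. Δ = (V_up−V_dn)/(S_up−S_dn) = (-30.5612−-72.5341)/(109.7188−67.7459) = 1.0000. V = [p*·-30.5612 + (1−p*)·-72.5341]/1.21 = -42.2971. B = V − Δ·S = -115.9339.
(2,1): S=119.2596. Δ = (V_up−V_dn)/(S_up−S_dn) = (37.4168−-30.5612)/(177.6968−109.7188) = 1.0000. V = [p*·37.4168 + (1−p*)·-30.5612]/1.21 = 3.3257. B = V − Δ·S = -115.9339.
(2,2): S=193.1487. Δ = (V_up−V_dn)/(S_up−S_dn) = (147.5116−37.4168)/(287.7916−177.6968) = 1.0000. V = [p*·147.5116 + (1−p*)·37.4168]/1.21 = 77.2148. B = V − Δ·S = -115.9339.
(1,0): S=80.0400. Δ = (V_up−V_dn)/(S_up−S_dn) = (3.3257−-42.2971)/(119.2596−73.6368) = 1.0000. V = [p*·3.3257 + (1−p*)·-42.2971]/1.21 = -15.7731. B = V − Δ·S = -95.8131.
(1,1): S=129.6300. Δ = (V_up−V_dn)/(S_up−S_dn) = (77.2148−3.3257)/(193.1487−119.2596) = 1.0000. V = [p*·77.2148 + (1−p*)·3.3257]/1.21 = 33.8169. B = V − Δ·S = -95.8131.
(0,0): S=87.0000. Δ = (V_up−V_dn)/(S_up−S_dn) = (33.8169−-15.7731)/(129.6300−80.0400) = 1.0000. V = [p*·33.8169 + (1−p*)·-15.7731]/1.21 = 7.8156. B = V − Δ·S = -79.1844.
The time-0 hedge costs 7.8156, which is the no-arbitrage price.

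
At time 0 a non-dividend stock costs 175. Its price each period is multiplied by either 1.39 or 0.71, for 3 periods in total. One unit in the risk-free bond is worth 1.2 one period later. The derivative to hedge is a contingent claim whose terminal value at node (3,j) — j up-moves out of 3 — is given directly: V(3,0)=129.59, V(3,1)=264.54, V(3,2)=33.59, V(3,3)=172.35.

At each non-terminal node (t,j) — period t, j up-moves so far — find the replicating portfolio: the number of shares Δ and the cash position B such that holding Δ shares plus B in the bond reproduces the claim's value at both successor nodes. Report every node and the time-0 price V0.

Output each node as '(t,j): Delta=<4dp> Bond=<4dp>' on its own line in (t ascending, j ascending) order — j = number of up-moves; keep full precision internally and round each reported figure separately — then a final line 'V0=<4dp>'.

(0,0): Delta=-0.0608 Bond=83.8868
(1,0): Delta=-1.2695 Bond=250.8508
(1,1): Delta=0.1786 Bond=42.4286
(2,0): Delta=2.2496 Bond=-9.4281
(2,1): Delta=-1.9665 Bond=421.3991
(2,2): Delta=0.6035 Bond=-92.7431
V0=73.2527

Since d<R<u, set p* = (R−d)/(u−d) = 0.7206; price each node as the discounted p*-expectation of its children.
Payoff layer (t=3): V(3,0)=129.5900, V(3,1)=264.5400, V(3,2)=33.5900, V(3,3)=172.3500
Node (2,0) S=88.2175: V=(p*·264.5400+(1−p*)·129.5900)/1.2=189.0278; Δ=(264.5400−129.5900)/(122.6223−62.6344)=2.2496; B=V−Δ·S=-9.4281
Node (2,1) S=172.7075: V=(p*·33.5900+(1−p*)·264.5400)/1.2=81.7668; Δ=(33.5900−264.5400)/(240.0634−122.6223)=-1.9665; B=V−Δ·S=421.3991
Node (2,2) S=338.1175: V=(p*·172.3500+(1−p*)·33.5900)/1.2=111.3157; Δ=(172.3500−33.5900)/(469.9833−240.0634)=0.6035; B=V−Δ·S=-92.7431
Node (1,0) S=124.2500: V=(p*·81.7668+(1−p*)·189.0278)/1.2=93.1140; Δ=(81.7668−189.0278)/(172.7075−88.2175)=-1.2695; B=V−Δ·S=250.8508
Node (1,1) S=243.2500: V=(p*·111.3157+(1−p*)·81.7668)/1.2=85.8828; Δ=(111.3157−81.7668)/(338.1175−172.7075)=0.1786; B=V−Δ·S=42.4286
Node (0,0) S=175.0000: V=(p*·85.8828+(1−p*)·93.1140)/1.2=73.2527; Δ=(85.8828−93.1140)/(243.2500−124.2500)=-0.0608; B=V−Δ·S=83.8868
Each (Δ,B) replicates both successor values, so the strategy is self-financing and V0 is arbitrage-free.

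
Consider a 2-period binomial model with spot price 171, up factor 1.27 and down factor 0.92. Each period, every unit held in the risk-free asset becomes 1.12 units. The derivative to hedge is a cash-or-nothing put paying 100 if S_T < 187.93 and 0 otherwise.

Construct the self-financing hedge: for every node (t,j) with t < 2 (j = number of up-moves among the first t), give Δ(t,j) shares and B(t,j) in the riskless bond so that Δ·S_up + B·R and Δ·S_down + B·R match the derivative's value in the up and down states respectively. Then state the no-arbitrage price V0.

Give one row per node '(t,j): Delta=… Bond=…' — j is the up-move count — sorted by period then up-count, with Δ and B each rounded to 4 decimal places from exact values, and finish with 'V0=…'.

(0,0): Delta=-0.6394 Bond=123.9718
(1,0): Delta=-1.8161 Bond=323.9796
(1,1): Delta=0.0000 Bond=0.0000
V0=14.6423

No-arbitrage ⇒ martingale measure with p* = (R−d)/(u−d) = 0.5714.
Terminal payoffs: V(2,0)=100.0000, V(2,1)=0.0000, V(2,2)=0.0000
Node (1,0) S=157.3200: V=(p*·0.0000+(1−p*)·100.0000)/1.12=38.2653; Δ=(0.0000−100.0000)/(199.7964−144.7344)=-1.8161; B=V−Δ·S=323.9796
Node (1,1) S=217.1700: V=(p*·0.0000+(1−p*)·0.0000)/1.12=0.0000; Δ=(0.0000−0.0000)/(275.8059−199.7964)=0.0000; B=V−Δ·S=0.0000
Node (0,0) S=171.0000: V=(p*·0.0000+(1−p*)·38.2653)/1.12=14.6423; Δ=(0.0000−38.2653)/(217.1700−157.3200)=-0.6394; B=V−Δ·S=123.9718
Check: Δ(0,0)·S0 + B(0,0) = 14.6423 = V0.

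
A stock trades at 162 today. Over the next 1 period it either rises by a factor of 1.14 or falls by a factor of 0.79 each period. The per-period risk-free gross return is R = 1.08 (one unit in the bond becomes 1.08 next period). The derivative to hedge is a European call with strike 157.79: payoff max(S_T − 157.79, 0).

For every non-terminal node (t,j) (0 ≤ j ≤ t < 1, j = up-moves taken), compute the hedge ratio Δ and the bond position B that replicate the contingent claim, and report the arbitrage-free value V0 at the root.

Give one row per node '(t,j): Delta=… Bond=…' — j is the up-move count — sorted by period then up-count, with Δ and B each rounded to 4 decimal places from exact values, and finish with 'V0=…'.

(0,0): Delta=0.4743 Bond=-56.1987
V0=20.6299

Under the risk-neutral measure, an up-move has probability p* = (R−d)/(u−d) = 0.8286 and values discount at R = 1.08.
Terminal payoffs: V(1,0)=0.0000, V(1,1)=26.8900
(0,0): S=162.0000. Δ = (V_up−V_dn)/(S_up−S_dn) = (26.8900−0.0000)/(184.6800−127.9800) = 0.4743. V = [p*·26.8900 + (1−p*)·0.0000]/1.08 = 20.6299. B = V − Δ·S = -56.1987.
The time-0 hedge costs 20.6299, which is the no-arbitrage price.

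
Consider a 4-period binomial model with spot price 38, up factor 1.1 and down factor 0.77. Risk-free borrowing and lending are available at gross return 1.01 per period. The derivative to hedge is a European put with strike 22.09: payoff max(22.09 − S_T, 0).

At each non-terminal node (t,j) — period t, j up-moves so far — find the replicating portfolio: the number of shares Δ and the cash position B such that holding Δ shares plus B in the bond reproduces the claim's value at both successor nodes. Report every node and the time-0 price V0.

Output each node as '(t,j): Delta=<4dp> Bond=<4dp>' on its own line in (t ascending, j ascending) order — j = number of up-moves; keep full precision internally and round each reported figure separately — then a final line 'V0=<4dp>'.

(0,0): Delta=-0.0468 Bond=1.9937
(1,0): Delta=-0.1643 Bond=5.4539
(1,1): Delta=-0.0159 Bond=0.7236
(2,0): Delta=-0.4991 Bond=13.0517
(2,1): Delta=-0.0764 Bond=2.6797
(2,2): Delta=0.0000 Bond=0.0000
(3,0): Delta=-1.0000 Bond=21.8713
(3,1): Delta=-0.3677 Bond=9.9238
(3,2): Delta=0.0000 Bond=0.0000
(3,3): Delta=0.0000 Bond=0.0000
V0=0.2169

The replicating-portfolio and risk-neutral prices coincide; use p* = (1.01−0.77)/(1.1−0.77) = 0.7273 for the latter.
Terminal values V(4,·): V(4,0)=8.7318, V(4,1)=3.0069, V(4,2)=0.0000, V(4,3)=0.0000, V(4,4)=0.0000
  t=3,j=0: stock 17.3483 → up 19.0831 (V=3.0069), down 13.3582 (V=8.7318). Price 4.5230; hedge Δ=-1.0000, bond B=21.8713.
  t=3,j=1: stock 24.7832 → up 27.2615 (V=0.0000), down 19.0831 (V=3.0069). Price 0.8119; hedge Δ=-0.3677, bond B=9.9238.
  t=3,j=2: stock 35.4046 → up 38.9451 (V=0.0000), down 27.2615 (V=0.0000). Price 0.0000; hedge Δ=0.0000, bond B=0.0000.
  t=3,j=3: stock 50.5780 → up 55.6358 (V=0.0000), down 38.9451 (V=0.0000). Price 0.0000; hedge Δ=0.0000, bond B=0.0000.
  t=2,j=0: stock 22.5302 → up 24.7832 (V=0.8119), down 17.3483 (V=4.5230). Price 1.8060; hedge Δ=-0.4991, bond B=13.0517.
  t=2,j=1: stock 32.1860 → up 35.4046 (V=0.0000), down 24.7832 (V=0.8119). Price 0.2192; hedge Δ=-0.0764, bond B=2.6797.
  t=2,j=2: stock 45.9800 → up 50.5780 (V=0.0000), down 35.4046 (V=0.0000). Price 0.0000; hedge Δ=0.0000, bond B=0.0000.
  t=1,j=0: stock 29.2600 → up 32.1860 (V=0.2192), down 22.5302 (V=1.8060). Price 0.6455; hedge Δ=-0.1643, bond B=5.4539.
  t=1,j=1: stock 41.8000 → up 45.9800 (V=0.0000), down 32.1860 (V=0.2192). Price 0.0592; hedge Δ=-0.0159, bond B=0.7236.
  t=0,j=0: stock 38.0000 → up 41.8000 (V=0.0592), down 29.2600 (V=0.6455). Price 0.2169; hedge Δ=-0.0468, bond B=1.9937.
Check: Δ(0,0)·S0 + B(0,0) = 0.2169 = V0.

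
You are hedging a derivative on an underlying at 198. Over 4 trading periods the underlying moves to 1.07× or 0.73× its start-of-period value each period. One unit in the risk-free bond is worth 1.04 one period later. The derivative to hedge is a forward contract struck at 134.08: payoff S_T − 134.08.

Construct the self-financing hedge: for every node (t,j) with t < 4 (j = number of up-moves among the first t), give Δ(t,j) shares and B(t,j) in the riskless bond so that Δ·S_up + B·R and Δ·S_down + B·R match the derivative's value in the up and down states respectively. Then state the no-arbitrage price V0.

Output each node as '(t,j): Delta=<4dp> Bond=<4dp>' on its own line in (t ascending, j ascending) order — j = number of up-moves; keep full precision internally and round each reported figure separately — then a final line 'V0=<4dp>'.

The replicating-portfolio and risk-neutral prices coincide; use p* = (1.04−0.73)/(1.07−0.73) = 0.9118 for the latter.
Terminal values V(4,·): V(4,0)=-77.8515, V(4,1)=-51.6629, V(4,2)=-13.2768, V(4,3)=42.9877, V(4,4)=125.4576
Node (3,0) S=77.0254: V=(p*·-51.6629+(1−p*)·-77.8515)/1.04=-51.8977; Δ=(-51.6629−-77.8515)/(82.4171−56.2285)=1.0000; B=V−Δ·S=-128.9231
Node (3,1) S=112.9002: V=(p*·-13.2768+(1−p*)·-51.6629)/1.04=-16.0229; Δ=(-13.2768−-51.6629)/(120.8032−82.4171)=1.0000; B=V−Δ·S=-128.9231
Node (3,2) S=165.4838: V=(p*·42.9877+(1−p*)·-13.2768)/1.04=36.5608; Δ=(42.9877−-13.2768)/(177.0677−120.8032)=1.0000; B=V−Δ·S=-128.9231
Node (3,3) S=242.5585: V=(p*·125.4576+(1−p*)·42.9877)/1.04=113.6354; Δ=(125.4576−42.9877)/(259.5376−177.0677)=1.0000; B=V−Δ·S=-128.9231
Node (2,0) S=105.5142: V=(p*·-16.0229+(1−p*)·-51.8977)/1.04=-18.4503; Δ=(-16.0229−-51.8977)/(112.9002−77.0254)=1.0000; B=V−Δ·S=-123.9645
Node (2,1) S=154.6578: V=(p*·36.5608+(1−p*)·-16.0229)/1.04=30.6933; Δ=(36.5608−-16.0229)/(165.4838−112.9002)=1.0000; B=V−Δ·S=-123.9645
Node (2,2) S=226.6902: V=(p*·113.6354+(1−p*)·36.5608)/1.04=102.7257; Δ=(113.6354−36.5608)/(242.5585−165.4838)=1.0000; B=V−Δ·S=-123.9645
Node (1,0) S=144.5400: V=(p*·30.6933+(1−p*)·-18.4503)/1.04=25.3434; Δ=(30.6933−-18.4503)/(154.6578−105.5142)=1.0000; B=V−Δ·S=-119.1966
Node (1,1) S=211.8600: V=(p*·102.7257+(1−p*)·30.6933)/1.04=92.6634; Δ=(102.7257−30.6933)/(226.6902−154.6578)=1.0000; B=V−Δ·S=-119.1966
Node (0,0) S=198.0000: V=(p*·92.6634+(1−p*)·25.3434)/1.04=83.3879; Δ=(92.6634−25.3434)/(211.8600−144.5400)=1.0000; B=V−Δ·S=-114.6121
Each (Δ,B) replicates both successor values, so the strategy is self-financing and V0 is arbitrage-free.

(0,0): Delta=1.0000 Bond=-114.6121
(1,0): Delta=1.0000 Bond=-119.1966
(1,1): Delta=1.0000 Bond=-119.1966
(2,0): Delta=1.0000 Bond=-123.9645
(2,1): Delta=1.0000 Bond=-123.9645
(2,2): Delta=1.0000 Bond=-123.9645
(3,0): Delta=1.0000 Bond=-128.9231
(3,1): Delta=1.0000 Bond=-128.9231
(3,2): Delta=1.0000 Bond=-128.9231
(3,3): Delta=1.0000 Bond=-128.9231
V0=83.3879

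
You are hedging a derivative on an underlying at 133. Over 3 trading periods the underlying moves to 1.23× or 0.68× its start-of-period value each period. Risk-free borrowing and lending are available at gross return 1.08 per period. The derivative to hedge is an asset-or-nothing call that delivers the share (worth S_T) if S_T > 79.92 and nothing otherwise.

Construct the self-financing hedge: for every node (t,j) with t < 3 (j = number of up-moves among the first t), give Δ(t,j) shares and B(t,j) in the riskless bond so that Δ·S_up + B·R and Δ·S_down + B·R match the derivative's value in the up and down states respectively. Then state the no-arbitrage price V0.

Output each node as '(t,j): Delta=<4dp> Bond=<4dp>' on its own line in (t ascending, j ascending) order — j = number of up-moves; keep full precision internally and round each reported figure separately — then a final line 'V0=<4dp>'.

(0,0): Delta=1.3222 Bond=-53.2723
(1,0): Delta=1.8523 Bond=-105.4792
(1,1): Delta=1.2123 Bond=-39.5547
(2,0): Delta=0.0000 Bond=0.0000
(2,1): Delta=2.2364 Bond=-156.6366
(2,2): Delta=1.0000 Bond=0.0000
V0=122.5816

Risk-neutral probability p* = (R−d)/(u−d) = (1.08−0.68)/(1.23−0.68) = 0.7273.
Terminal payoffs: V(3,0)=0.0000, V(3,1)=0.0000, V(3,2)=136.8267, V(3,3)=247.4953
(2,0): S=61.4992. Δ = (V_up−V_dn)/(S_up−S_dn) = (0.0000−0.0000)/(75.6440−41.8195) = 0.0000. V = [p*·0.0000 + (1−p*)·0.0000]/1.08 = 0.0000. B = V − Δ·S = 0.0000.
(2,1): S=111.2412. Δ = (V_up−V_dn)/(S_up−S_dn) = (136.8267−0.0000)/(136.8267−75.6440) = 2.2364. V = [p*·136.8267 + (1−p*)·0.0000]/1.08 = 92.1392. B = V − Δ·S = -156.6366.
(2,2): S=201.2157. Δ = (V_up−V_dn)/(S_up−S_dn) = (247.4953−136.8267)/(247.4953−136.8267) = 1.0000. V = [p*·247.4953 + (1−p*)·136.8267]/1.08 = 201.2157. B = V − Δ·S = 0.0000.
(1,0): S=90.4400. Δ = (V_up−V_dn)/(S_up−S_dn) = (92.1392−0.0000)/(111.2412−61.4992) = 1.8523. V = [p*·92.1392 + (1−p*)·0.0000]/1.08 = 62.0466. B = V − Δ·S = -105.4792.
(1,1): S=163.5900. Δ = (V_up−V_dn)/(S_up−S_dn) = (201.2157−92.1392)/(201.2157−111.2412) = 1.2123. V = [p*·201.2157 + (1−p*)·92.1392]/1.08 = 158.7663. B = V − Δ·S = -39.5547.
(0,0): S=133.0000. Δ = (V_up−V_dn)/(S_up−S_dn) = (158.7663−62.0466)/(163.5900−90.4400) = 1.3222. V = [p*·158.7663 + (1−p*)·62.0466]/1.08 = 122.5816. B = V − Δ·S = -53.2723.
Self-financing check: at every node Δ·S+B equals the discounted successor values.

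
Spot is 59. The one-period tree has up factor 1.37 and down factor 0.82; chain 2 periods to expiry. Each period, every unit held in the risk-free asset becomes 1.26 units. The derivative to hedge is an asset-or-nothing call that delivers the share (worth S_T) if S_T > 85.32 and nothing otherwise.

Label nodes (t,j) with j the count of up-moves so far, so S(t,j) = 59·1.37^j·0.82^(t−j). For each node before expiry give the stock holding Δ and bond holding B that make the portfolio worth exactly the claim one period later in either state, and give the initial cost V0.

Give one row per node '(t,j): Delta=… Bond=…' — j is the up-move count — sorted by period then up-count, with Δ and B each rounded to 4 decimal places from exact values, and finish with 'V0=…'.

Since d<R<u, set p* = (R−d)/(u−d) = 0.8000; price each node as the discounted p*-expectation of its children.
At expiry t=2: V(2,0)=0.0000, V(2,1)=0.0000, V(2,2)=110.7371
  t=1,j=0: stock 48.3800 → up 66.2806 (V=0.0000), down 39.6716 (V=0.0000). Price 0.0000; hedge Δ=0.0000, bond B=0.0000.
  t=1,j=1: stock 80.8300 → up 110.7371 (V=110.7371), down 66.2806 (V=0.0000). Price 70.3093; hedge Δ=2.4909, bond B=-131.0309.
  t=0,j=0: stock 59.0000 → up 80.8300 (V=70.3093), down 48.3800 (V=0.0000). Price 44.6408; hedge Δ=2.1667, bond B=-83.1942.
Root portfolio cost Δ·59+B reproduces V0=44.6408.

(0,0): Delta=2.1667 Bond=-83.1942
(1,0): Delta=0.0000 Bond=0.0000
(1,1): Delta=2.4909 Bond=-131.0309
V0=44.6408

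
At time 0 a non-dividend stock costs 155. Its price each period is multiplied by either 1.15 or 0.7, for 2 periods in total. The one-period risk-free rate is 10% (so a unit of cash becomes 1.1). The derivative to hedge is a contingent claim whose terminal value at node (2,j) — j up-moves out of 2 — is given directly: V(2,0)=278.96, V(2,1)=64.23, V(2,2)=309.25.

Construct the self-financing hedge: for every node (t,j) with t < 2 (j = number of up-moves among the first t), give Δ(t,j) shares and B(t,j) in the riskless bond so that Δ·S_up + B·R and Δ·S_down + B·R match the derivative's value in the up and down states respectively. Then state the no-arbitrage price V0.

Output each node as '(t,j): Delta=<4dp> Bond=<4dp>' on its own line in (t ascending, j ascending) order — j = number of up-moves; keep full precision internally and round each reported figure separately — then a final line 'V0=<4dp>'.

Since d<R<u, set p* = (R−d)/(u−d) = 0.8889; price each node as the discounted p*-expectation of its children.
Terminal payoffs: V(2,0)=278.9600, V(2,1)=64.2300, V(2,2)=309.2500
Node (1,0) S=108.5000: V=(p*·64.2300+(1−p*)·278.9600)/1.1=80.0808; Δ=(64.2300−278.9600)/(124.7750−75.9500)=-4.3980; B=V−Δ·S=557.2586
Node (1,1) S=178.2500: V=(p*·309.2500+(1−p*)·64.2300)/1.1=256.3869; Δ=(309.2500−64.2300)/(204.9875−124.7750)=3.0546; B=V−Δ·S=-288.1020
Node (0,0) S=155.0000: V=(p*·256.3869+(1−p*)·80.0808)/1.1=215.2703; Δ=(256.3869−80.0808)/(178.2500−108.5000)=2.5277; B=V−Δ·S=-176.5210
Self-financing check: at every node Δ·S+B equals the discounted successor values.

(0,0): Delta=2.5277 Bond=-176.5210
(1,0): Delta=-4.3980 Bond=557.2586
(1,1): Delta=3.0546 Bond=-288.1020
V0=215.2703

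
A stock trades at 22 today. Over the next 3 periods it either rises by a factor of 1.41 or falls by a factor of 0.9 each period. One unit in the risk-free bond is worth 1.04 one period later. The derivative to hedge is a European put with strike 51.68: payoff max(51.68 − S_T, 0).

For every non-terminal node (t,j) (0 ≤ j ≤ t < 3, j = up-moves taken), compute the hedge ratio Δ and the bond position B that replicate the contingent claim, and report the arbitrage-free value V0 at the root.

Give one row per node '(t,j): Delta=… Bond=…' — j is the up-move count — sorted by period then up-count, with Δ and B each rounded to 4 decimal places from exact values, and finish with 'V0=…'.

Under the risk-neutral measure, an up-move has probability p* = (R−d)/(u−d) = 0.2745 and values discount at R = 1.04.
Payoff layer (t=3): V(3,0)=35.6420, V(3,1)=26.5538, V(3,2)=12.3156, V(3,3)=0.0000
  t=2,j=0: stock 17.8200 → up 25.1262 (V=26.5538), down 16.0380 (V=35.6420). Price 31.8723; hedge Δ=-1.0000, bond B=49.6923.
  t=2,j=1: stock 27.9180 → up 39.3644 (V=12.3156), down 25.1262 (V=26.5538). Price 21.7743; hedge Δ=-1.0000, bond B=49.6923.
  t=2,j=2: stock 43.7382 → up 61.6709 (V=0.0000), down 39.3644 (V=12.3156). Price 8.5912; hedge Δ=-0.5521, bond B=32.7395.
  t=1,j=0: stock 19.8000 → up 27.9180 (V=21.7743), down 17.8200 (V=31.8723). Price 27.9811; hedge Δ=-1.0000, bond B=47.7811.
  t=1,j=1: stock 31.0200 → up 43.7382 (V=8.5912), down 27.9180 (V=21.7743). Price 17.4571; hedge Δ=-0.8333, bond B=43.3063.
  t=0,j=0: stock 22.0000 → up 31.0200 (V=17.4571), down 19.8000 (V=27.9811). Price 24.1271; hedge Δ=-0.9380, bond B=44.7622.
Check: Δ(0,0)·S0 + B(0,0) = 24.1271 = V0.

(0,0): Delta=-0.9380 Bond=44.7622
(1,0): Delta=-1.0000 Bond=47.7811
(1,1): Delta=-0.8333 Bond=43.3063
(2,0): Delta=-1.0000 Bond=49.6923
(2,1): Delta=-1.0000 Bond=49.6923
(2,2): Delta=-0.5521 Bond=32.7395
V0=24.1271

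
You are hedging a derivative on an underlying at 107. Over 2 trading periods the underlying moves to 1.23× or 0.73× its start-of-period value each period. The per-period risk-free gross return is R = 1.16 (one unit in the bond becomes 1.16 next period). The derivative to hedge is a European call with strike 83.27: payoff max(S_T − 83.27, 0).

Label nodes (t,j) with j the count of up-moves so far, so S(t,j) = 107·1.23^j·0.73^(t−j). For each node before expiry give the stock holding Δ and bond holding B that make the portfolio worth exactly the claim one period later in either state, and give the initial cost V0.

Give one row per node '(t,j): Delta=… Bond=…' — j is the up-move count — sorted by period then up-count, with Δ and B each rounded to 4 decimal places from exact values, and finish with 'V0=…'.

Under the risk-neutral measure, an up-move has probability p* = (R−d)/(u−d) = 0.8600 and values discount at R = 1.16.
Payoff layer (t=2): V(2,0)=0.0000, V(2,1)=12.8053, V(2,2)=78.6103
  t=1,j=0: stock 78.1100 → up 96.0753 (V=12.8053), down 57.0203 (V=0.0000). Price 9.4936; hedge Δ=0.3279, bond B=-16.1170.
  t=1,j=1: stock 131.6100 → up 161.8803 (V=78.6103), down 96.0753 (V=12.8053). Price 59.8255; hedge Δ=1.0000, bond B=-71.7845.
  t=0,j=0: stock 107.0000 → up 131.6100 (V=59.8255), down 78.1100 (V=9.4936). Price 45.4992; hedge Δ=0.9408, bond B=-55.1647.
Check: Δ(0,0)·S0 + B(0,0) = 45.4992 = V0.

(0,0): Delta=0.9408 Bond=-55.1647
(1,0): Delta=0.3279 Bond=-16.1170
(1,1): Delta=1.0000 Bond=-71.7845
V0=45.4992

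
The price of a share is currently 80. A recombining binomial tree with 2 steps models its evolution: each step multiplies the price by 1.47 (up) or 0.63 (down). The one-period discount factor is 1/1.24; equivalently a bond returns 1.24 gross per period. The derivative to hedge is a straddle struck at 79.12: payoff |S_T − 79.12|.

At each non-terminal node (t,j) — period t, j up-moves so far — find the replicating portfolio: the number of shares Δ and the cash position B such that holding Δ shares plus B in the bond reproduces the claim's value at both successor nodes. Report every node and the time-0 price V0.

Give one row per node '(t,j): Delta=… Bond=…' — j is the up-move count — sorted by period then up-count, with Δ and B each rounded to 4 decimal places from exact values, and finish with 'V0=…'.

No-arbitrage ⇒ martingale measure with p* = (R−d)/(u−d) = 0.7262.
At expiry t=2: V(2,0)=47.3680, V(2,1)=5.0320, V(2,2)=93.7520
Node (1,0) S=50.4000: V=(p*·5.0320+(1−p*)·47.3680)/1.24=13.4065; Δ=(5.0320−47.3680)/(74.0880−31.7520)=-1.0000; B=V−Δ·S=63.8065
Node (1,1) S=117.6000: V=(p*·93.7520+(1−p*)·5.0320)/1.24=56.0158; Δ=(93.7520−5.0320)/(172.8720−74.0880)=0.8981; B=V−Δ·S=-49.6032
Node (0,0) S=80.0000: V=(p*·56.0158+(1−p*)·13.4065)/1.24=35.7653; Δ=(56.0158−13.4065)/(117.6000−50.4000)=0.6341; B=V−Δ·S=-14.9601
The time-0 hedge costs 35.7653, which is the no-arbitrage price.

(0,0): Delta=0.6341 Bond=-14.9601
(1,0): Delta=-1.0000 Bond=63.8065
(1,1): Delta=0.8981 Bond=-49.6032
V0=35.7653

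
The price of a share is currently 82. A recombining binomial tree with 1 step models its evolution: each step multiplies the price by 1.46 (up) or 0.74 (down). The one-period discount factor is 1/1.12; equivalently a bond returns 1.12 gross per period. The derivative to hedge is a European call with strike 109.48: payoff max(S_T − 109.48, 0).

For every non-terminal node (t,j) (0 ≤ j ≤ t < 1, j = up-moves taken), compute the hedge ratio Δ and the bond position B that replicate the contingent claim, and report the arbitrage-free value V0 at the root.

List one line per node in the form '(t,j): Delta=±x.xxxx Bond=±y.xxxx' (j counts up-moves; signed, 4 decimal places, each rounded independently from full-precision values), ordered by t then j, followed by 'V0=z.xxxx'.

Since d<R<u, set p* = (R−d)/(u−d) = 0.5278; price each node as the discounted p*-expectation of its children.
At expiry t=1: V(1,0)=0.0000, V(1,1)=10.2400
Node (0,0) S=82.0000: V=(p*·10.2400+(1−p*)·0.0000)/1.12=4.8254; Δ=(10.2400−0.0000)/(119.7200−60.6800)=0.1734; B=V−Δ·S=-9.3968
Root portfolio cost Δ·82+B reproduces V0=4.8254.

(0,0): Delta=0.1734 Bond=-9.3968
V0=4.8254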